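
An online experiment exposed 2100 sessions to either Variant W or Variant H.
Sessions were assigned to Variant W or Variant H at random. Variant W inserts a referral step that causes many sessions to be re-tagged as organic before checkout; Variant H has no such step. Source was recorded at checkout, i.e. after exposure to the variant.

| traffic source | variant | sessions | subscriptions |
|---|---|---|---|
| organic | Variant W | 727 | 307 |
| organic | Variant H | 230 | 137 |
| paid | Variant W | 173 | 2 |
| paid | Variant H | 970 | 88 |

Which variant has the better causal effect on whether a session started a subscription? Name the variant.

Variant W

The stratified and pooled comparisons disagree (Variant H wins within each traffic source; Variant W wins overall), so the answer turns on the causal role of traffic source.
Traffic source is downstream of the variant. One should not condition on a consequence of treatment, so the overall rates are the right comparison.
Pooled: Variant W 34.3% vs Variant H 18.8%; Variant W is higher overall.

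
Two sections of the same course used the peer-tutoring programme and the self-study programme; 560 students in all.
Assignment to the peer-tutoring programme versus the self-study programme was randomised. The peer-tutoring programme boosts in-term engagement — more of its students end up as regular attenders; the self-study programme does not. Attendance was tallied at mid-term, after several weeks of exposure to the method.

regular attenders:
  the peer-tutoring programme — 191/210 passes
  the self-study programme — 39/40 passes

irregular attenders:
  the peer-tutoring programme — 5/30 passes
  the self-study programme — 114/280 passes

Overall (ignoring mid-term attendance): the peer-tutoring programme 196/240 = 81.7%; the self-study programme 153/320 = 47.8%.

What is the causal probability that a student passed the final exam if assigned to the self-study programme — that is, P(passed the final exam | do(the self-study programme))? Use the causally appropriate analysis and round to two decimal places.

0.48

Mid-term attendance is recorded after the teaching method and is itself shifted by it — it sits on the causal path from teaching method to outcome. Conditioning on a mediator would strip out part of the effect we want; the pooled comparison gives the total causal effect.
So P(outcome | do(the self-study programme)) is just the pooled rate for the self-study programme: 153/320 = 0.478.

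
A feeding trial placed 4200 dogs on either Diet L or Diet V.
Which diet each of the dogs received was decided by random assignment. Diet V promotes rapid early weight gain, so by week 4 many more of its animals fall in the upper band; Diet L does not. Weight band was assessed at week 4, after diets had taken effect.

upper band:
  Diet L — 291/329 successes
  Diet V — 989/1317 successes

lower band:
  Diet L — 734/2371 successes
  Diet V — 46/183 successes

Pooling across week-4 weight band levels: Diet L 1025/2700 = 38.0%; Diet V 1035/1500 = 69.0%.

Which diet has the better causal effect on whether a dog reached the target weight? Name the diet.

Week-4 weight band is recorded after the diet and is itself shifted by it — it sits on the causal path from diet to outcome. Conditioning on a mediator would strip out part of the effect we want; the pooled comparison gives the total causal effect.
Pooled: Diet L 38.0% vs Diet V 69.0%; Diet V is higher overall.

Diet V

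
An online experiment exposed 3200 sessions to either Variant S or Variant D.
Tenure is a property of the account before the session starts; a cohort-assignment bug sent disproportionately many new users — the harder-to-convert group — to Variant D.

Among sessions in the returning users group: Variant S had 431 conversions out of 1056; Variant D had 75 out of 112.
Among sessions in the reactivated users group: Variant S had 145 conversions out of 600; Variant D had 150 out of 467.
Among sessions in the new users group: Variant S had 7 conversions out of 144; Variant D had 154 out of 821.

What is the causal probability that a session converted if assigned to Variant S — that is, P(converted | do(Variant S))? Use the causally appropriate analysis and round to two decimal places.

0.24

The imbalance in user tenure arose from how sessions were allocated, not from anything the variant did; and user tenure independently affects the outcome. The pooled gap is confounded — condition on user tenure.
Standardising Variant S to the population user tenure mix: 0.365·431/1056 + 0.333·145/600 + 0.302·7/144 = 0.244.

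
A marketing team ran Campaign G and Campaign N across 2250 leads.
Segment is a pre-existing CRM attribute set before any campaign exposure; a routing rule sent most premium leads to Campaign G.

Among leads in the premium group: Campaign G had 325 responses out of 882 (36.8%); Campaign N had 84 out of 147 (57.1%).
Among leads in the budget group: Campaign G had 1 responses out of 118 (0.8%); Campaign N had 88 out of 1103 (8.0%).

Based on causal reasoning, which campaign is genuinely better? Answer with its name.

Campaign N

The imbalance in customer segment arose from how leads were allocated, not from anything the campaign did; and customer segment independently affects the outcome. The pooled gap is confounded — condition on customer segment.
Within each level — premium: 36.8% vs 57.1%; budget: 0.8% vs 8.0% — Campaign N is higher every time.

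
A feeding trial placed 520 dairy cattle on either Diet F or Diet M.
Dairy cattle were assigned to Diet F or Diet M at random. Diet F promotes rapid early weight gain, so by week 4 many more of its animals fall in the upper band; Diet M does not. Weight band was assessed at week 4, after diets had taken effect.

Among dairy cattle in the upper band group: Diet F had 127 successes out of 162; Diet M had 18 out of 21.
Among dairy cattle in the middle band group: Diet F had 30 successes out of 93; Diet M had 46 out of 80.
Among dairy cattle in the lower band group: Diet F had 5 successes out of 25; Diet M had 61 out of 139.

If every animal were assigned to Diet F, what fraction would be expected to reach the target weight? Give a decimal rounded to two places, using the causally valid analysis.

0.58

The stratified and pooled comparisons disagree (Diet M wins within each week-4 weight band; Diet F wins overall), so the answer turns on the causal role of week-4 weight band.
Because the diet influences week-4 weight band, week-4 weight band is a post-treatment mediator, not a confounder. Stratifying on it would bias the estimate; the causal effect is the crude pooled difference.
So P(outcome | do(Diet F)) is just the pooled rate for Diet F: 162/280 = 0.579.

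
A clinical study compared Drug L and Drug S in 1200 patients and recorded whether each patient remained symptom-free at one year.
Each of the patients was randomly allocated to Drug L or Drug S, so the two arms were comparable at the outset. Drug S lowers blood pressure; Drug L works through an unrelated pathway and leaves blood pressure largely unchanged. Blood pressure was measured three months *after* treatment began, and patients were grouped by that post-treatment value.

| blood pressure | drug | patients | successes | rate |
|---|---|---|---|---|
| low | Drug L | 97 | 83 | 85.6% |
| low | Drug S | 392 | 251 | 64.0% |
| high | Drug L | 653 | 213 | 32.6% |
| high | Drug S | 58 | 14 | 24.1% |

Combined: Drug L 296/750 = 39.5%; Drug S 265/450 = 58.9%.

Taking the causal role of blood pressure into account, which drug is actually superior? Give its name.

The blood pressure-specific comparison favours Drug L throughout, but the pooled figures favour Drug S. The question is whether to condition on blood pressure.
Blood pressure lies on the pathway drug → blood pressure → outcome, so adjusting for it blocks the indirect effect. For the total causal effect of drug, use the unadjusted pooled rates.
Pooled: Drug L 39.5% vs Drug S 58.9%; Drug S is higher overall.

Drug S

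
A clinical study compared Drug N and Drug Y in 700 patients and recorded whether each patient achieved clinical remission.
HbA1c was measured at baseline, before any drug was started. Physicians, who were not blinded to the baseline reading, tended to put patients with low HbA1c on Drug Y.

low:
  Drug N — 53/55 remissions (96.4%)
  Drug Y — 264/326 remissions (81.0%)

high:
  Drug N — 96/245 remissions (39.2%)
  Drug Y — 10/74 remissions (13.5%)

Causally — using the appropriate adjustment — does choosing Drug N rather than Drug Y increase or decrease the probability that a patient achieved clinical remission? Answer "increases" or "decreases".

Here HbA1c is a common cause — it drives both which drug a case falls under and the outcome. The crude comparison mixes populations; the stratum-specific rates are the causally relevant ones.
Within each level — low: 96.4% vs 81.0%; high: 39.2% vs 13.5% — Drug N is higher every time.

increases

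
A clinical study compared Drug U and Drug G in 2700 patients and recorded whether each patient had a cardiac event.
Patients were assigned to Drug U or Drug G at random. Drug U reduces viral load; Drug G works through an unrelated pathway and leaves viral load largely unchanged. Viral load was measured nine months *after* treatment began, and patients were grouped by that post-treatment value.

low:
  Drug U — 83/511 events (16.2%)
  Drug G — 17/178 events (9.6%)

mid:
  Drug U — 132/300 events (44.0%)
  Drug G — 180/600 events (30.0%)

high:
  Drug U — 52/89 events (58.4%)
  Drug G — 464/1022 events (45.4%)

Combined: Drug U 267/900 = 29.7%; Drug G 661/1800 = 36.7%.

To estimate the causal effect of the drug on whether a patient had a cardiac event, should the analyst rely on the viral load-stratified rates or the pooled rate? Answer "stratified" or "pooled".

pooled

Viral load is recorded after the drug and is itself shifted by it — it sits on the causal path from drug to outcome. Conditioning on a mediator would strip out part of the effect we want; the pooled comparison gives the total causal effect.
Pooled: Drug U 29.7% vs Drug G 36.7%; Drug U is lower overall.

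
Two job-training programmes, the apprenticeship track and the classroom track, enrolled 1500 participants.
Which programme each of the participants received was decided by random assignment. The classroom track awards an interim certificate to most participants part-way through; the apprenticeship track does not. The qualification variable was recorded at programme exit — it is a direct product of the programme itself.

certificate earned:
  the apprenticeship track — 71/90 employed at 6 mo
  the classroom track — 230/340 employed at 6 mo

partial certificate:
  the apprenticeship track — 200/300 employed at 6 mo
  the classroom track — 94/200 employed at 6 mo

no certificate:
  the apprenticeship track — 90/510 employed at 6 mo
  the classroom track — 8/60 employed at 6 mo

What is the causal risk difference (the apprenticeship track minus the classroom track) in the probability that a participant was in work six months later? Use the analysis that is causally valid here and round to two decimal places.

-0.15

Within every qualification attained during the programme level the apprenticeship track has the higher rate, yet pooled the classroom track does — Simpson's reversal.
The distribution of qualification attained during the programme is itself part of what the programme does — it is an intermediate outcome. Holding it fixed would remove that part of the effect; the total effect is the pooled difference.
The causal difference is the pooled difference: 0.401 − 0.553 = -0.152.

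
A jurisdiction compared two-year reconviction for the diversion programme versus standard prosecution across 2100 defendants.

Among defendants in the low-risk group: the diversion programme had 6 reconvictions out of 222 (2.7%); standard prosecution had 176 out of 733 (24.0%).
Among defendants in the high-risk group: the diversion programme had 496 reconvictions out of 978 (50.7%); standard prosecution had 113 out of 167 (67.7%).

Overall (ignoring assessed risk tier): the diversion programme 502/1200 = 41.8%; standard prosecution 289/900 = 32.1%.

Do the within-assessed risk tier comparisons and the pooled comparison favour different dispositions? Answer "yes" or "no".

yes

Within each assessed risk tier level (low-risk 2.7% vs 24.0%; high-risk 50.7% vs 67.7%), the diversion programme has the lower rate every time. Pooled: 41.8% vs 32.1% — standard prosecution has the lower rate overall. The two comparisons disagree.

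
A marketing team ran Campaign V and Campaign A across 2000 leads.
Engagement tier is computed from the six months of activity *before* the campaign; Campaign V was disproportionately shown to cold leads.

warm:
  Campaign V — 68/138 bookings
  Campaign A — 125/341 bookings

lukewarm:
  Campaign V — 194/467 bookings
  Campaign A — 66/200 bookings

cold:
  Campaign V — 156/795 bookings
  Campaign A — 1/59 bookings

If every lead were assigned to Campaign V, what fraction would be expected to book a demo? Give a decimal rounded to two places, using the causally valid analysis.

0.34

Since engagement tier is a pre-existing factor (not a product of the campaign) and it affects the outcome on its own, it is a confounder. The stratified rates, not the pooled rate, identify the causal effect.
Standardising Campaign V to the population engagement tier mix: 0.239·68/138 + 0.334·194/467 + 0.427·156/795 = 0.340.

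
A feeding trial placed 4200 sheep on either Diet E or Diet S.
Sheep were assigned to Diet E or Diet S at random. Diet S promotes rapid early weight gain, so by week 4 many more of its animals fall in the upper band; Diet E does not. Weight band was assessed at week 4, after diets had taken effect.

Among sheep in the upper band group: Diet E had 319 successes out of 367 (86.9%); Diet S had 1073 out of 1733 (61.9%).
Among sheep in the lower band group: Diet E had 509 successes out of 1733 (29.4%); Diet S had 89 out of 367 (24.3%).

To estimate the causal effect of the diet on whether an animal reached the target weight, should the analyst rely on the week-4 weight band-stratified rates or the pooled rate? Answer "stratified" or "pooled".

pooled

Week-4 weight band here is a post-treatment variable shaped by the diet; conditioning on it would introduce bias rather than remove it. The overall comparison is the causal one.
Pooled: Diet E 39.4% vs Diet S 55.3%; Diet S is higher overall.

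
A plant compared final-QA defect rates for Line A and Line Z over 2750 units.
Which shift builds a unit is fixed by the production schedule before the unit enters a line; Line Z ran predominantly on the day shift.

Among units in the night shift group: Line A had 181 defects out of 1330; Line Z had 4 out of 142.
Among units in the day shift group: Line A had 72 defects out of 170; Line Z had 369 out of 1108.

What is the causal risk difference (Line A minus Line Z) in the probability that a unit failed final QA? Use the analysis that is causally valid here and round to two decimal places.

The imbalance in shift arose from how units were allocated, not from anything the line did; and shift independently affects the outcome. The pooled gap is confounded — condition on shift.
Adjusting over the population distribution of shift: 0.535·(0.136−0.028) + 0.465·(0.424−0.333) = +0.100.

+0.10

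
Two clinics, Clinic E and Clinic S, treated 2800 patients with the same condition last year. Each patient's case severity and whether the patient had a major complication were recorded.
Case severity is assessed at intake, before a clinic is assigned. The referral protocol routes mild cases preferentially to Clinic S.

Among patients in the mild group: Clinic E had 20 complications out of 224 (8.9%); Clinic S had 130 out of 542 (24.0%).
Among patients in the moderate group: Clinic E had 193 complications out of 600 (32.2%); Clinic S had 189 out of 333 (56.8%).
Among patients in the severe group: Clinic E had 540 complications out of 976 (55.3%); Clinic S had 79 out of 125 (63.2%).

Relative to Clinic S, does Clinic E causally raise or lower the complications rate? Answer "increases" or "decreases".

The stratified and pooled comparisons disagree (Clinic E wins within each case severity; Clinic S wins overall), so the answer turns on the causal role of case severity.
Nothing the clinic does changes case severity; the imbalance is an allocation artefact. With case severity also predicting the outcome, the pooled figure is confounded, and the within-stratum comparison is the causal one.
Within each level — mild: 8.9% vs 24.0%; moderate: 32.2% vs 56.8%; severe: 55.3% vs 63.2% — Clinic E is lower every time.

decreases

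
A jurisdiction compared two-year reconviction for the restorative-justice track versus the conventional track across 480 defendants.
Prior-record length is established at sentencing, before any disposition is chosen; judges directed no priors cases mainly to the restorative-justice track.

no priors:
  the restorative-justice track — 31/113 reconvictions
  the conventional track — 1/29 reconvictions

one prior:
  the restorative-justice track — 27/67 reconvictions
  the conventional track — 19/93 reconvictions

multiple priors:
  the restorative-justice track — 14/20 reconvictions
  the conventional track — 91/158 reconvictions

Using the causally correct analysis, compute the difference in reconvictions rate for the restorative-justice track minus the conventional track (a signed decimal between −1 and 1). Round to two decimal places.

+0.18

The stratified and pooled comparisons disagree (the conventional track wins within each prior-record length; the restorative-justice track wins overall), so the answer turns on the causal role of prior-record length.
Nothing the disposition does changes prior-record length; the imbalance is an allocation artefact. With prior-record length also predicting the outcome, the pooled figure is confounded, and the within-stratum comparison is the causal one.
Adjusting over the population distribution of prior-record length: 0.296·(0.274−0.034) + 0.333·(0.403−0.204) + 0.371·(0.700−0.576) = +0.183.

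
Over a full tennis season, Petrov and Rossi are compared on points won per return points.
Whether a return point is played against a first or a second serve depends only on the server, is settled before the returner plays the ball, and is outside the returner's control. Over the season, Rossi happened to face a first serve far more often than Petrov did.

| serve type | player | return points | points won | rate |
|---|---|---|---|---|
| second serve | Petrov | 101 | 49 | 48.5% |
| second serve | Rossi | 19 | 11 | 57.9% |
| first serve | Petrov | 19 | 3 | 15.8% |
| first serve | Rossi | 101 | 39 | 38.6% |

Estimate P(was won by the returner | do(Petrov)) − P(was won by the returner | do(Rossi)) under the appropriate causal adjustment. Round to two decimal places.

Since serve type is a pre-existing factor (not a product of the player) and it affects the outcome on its own, it is a confounder. The stratified rates, not the pooled rate, identify the causal effect.
Adjusting over the population distribution of serve type: 0.500·(0.485−0.579) + 0.500·(0.158−0.386) = -0.161.

-0.16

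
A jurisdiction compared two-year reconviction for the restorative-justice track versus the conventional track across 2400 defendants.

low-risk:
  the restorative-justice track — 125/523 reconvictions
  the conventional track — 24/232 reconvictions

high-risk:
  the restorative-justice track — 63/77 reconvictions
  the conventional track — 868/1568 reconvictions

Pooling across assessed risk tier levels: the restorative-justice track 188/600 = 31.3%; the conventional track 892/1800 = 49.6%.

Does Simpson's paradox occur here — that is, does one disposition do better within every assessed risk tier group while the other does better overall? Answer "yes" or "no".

yes

Within each assessed risk tier level (low-risk 23.9% vs 10.3%; high-risk 81.8% vs 55.4%), the conventional track has the lower rate every time. Pooled: 31.3% vs 49.6% — the restorative-justice track has the lower rate overall. The two comparisons disagree.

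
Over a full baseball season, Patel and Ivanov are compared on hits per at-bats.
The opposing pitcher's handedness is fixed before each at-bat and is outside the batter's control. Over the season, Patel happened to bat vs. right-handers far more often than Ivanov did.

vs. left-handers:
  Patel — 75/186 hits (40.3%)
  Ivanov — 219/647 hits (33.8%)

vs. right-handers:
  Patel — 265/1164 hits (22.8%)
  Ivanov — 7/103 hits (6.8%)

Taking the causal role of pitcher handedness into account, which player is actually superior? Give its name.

Patel

The pitcher handedness-specific comparison favours Patel throughout, but the pooled figures favour Ivanov. The question is whether to condition on pitcher handedness.
Nothing the player does changes pitcher handedness; the imbalance is an allocation artefact. With pitcher handedness also predicting the outcome, the pooled figure is confounded, and the within-stratum comparison is the causal one.
Within each level — vs. left-handers: 40.3% vs 33.8%; vs. right-handers: 22.8% vs 6.8% — Patel is higher every time.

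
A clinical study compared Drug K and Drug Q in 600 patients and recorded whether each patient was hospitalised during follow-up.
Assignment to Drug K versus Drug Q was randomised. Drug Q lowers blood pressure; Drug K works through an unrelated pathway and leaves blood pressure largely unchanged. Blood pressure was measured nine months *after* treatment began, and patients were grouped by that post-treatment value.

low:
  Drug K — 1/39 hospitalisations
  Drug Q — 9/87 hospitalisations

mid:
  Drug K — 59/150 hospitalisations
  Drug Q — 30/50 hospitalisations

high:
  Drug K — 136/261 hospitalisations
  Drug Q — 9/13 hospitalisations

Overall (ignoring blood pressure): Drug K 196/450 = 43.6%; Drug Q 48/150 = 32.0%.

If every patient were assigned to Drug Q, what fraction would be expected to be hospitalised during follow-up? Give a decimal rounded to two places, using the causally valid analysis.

Because the drug influences blood pressure, blood pressure is a post-treatment mediator, not a confounder. Stratifying on it would bias the estimate; the causal effect is the crude pooled difference.
So P(outcome | do(Drug Q)) is just the pooled rate for Drug Q: 48/150 = 0.320.

0.32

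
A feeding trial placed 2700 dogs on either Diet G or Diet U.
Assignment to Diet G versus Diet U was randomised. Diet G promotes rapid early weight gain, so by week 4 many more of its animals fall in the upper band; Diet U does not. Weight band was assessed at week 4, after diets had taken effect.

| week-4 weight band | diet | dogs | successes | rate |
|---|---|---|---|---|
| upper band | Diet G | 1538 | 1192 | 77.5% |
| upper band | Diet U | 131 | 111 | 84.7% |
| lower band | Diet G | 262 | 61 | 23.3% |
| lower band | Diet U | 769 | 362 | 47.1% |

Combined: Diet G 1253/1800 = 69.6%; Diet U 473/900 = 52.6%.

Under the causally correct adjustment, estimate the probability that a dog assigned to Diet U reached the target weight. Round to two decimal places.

0.53

Diet U is higher inside every week-4 weight band stratum but Diet G is higher in aggregate. Whether to stratify depends on how week-4 weight band relates to the diet.
Week-4 weight band here is a post-treatment variable shaped by the diet; conditioning on it would introduce bias rather than remove it. The overall comparison is the causal one.
So P(outcome | do(Diet U)) is just the pooled rate for Diet U: 473/900 = 0.526.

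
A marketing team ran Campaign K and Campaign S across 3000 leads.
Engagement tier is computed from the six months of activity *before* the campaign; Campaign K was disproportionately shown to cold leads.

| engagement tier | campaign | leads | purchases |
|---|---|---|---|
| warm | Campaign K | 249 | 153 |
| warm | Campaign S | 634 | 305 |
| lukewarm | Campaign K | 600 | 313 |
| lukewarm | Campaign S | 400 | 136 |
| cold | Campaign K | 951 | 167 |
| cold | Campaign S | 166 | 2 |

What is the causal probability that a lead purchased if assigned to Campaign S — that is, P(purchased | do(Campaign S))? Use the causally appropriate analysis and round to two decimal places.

0.26

Within every engagement tier level Campaign K has the higher rate, yet pooled Campaign S does — Simpson's reversal.
Here engagement tier is a common cause — it drives both which campaign a case falls under and the outcome. The crude comparison mixes populations; the stratum-specific rates are the causally relevant ones.
Standardising Campaign S to the population engagement tier mix: 0.294·305/634 + 0.333·136/400 + 0.372·2/166 = 0.259.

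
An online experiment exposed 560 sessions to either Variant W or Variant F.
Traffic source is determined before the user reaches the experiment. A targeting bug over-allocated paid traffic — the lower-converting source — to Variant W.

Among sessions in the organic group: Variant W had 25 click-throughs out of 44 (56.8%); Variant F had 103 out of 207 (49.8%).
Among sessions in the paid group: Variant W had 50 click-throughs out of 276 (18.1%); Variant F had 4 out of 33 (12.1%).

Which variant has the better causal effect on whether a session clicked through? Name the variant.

Here traffic source is a common cause — it drives both which variant a case falls under and the outcome. The crude comparison mixes populations; the stratum-specific rates are the causally relevant ones.
Within each level — organic: 56.8% vs 49.8%; paid: 18.1% vs 12.1% — Variant W is higher every time.

Variant W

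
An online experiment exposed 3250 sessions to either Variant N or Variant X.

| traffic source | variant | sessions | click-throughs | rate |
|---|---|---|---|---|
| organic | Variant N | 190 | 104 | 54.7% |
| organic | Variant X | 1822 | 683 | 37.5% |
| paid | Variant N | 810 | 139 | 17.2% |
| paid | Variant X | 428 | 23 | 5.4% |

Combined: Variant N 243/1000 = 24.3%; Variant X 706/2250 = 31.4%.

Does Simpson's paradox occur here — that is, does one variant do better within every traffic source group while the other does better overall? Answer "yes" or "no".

yes

Within each traffic source level (organic 54.7% vs 37.5%; paid 17.2% vs 5.4%), Variant N has the higher rate every time. Pooled: 24.3% vs 31.4% — Variant X has the higher rate overall. The two comparisons disagree.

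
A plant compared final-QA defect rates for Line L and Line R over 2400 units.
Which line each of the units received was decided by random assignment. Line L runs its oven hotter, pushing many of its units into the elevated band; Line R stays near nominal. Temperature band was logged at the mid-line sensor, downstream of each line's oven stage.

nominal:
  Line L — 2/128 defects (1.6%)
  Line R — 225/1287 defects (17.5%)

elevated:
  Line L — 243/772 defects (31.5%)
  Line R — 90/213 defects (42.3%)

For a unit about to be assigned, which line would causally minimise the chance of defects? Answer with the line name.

Line R

Because the line influences in-process temperature band, in-process temperature band is a post-treatment mediator, not a confounder. Stratifying on it would bias the estimate; the causal effect is the crude pooled difference.
Pooled: Line L 27.2% vs Line R 21.0%; Line R is lower overall.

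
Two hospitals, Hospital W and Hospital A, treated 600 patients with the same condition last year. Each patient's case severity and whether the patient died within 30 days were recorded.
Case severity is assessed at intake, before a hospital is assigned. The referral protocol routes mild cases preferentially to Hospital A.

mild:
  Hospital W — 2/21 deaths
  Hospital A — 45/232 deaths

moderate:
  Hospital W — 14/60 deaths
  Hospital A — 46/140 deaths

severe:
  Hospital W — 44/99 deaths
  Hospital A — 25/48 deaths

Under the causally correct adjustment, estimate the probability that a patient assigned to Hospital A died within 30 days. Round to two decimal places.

0.32

The imbalance in case severity arose from how patients were allocated, not from anything the hospital did; and case severity independently affects the outcome. The pooled gap is confounded — condition on case severity.
Standardising Hospital A to the population case severity mix: 0.422·45/232 + 0.333·46/140 + 0.245·25/48 = 0.319.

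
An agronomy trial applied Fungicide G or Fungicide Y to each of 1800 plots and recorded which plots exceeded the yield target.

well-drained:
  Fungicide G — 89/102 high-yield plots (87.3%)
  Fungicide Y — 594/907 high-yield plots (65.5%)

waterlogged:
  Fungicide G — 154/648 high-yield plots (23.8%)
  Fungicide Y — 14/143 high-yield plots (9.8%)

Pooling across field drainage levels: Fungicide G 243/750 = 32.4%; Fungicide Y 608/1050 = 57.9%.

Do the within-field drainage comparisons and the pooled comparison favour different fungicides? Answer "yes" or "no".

Within each field drainage level (well-drained 87.3% vs 65.5%; waterlogged 23.8% vs 9.8%), Fungicide G has the higher rate every time. Pooled: 32.4% vs 57.9% — Fungicide Y has the higher rate overall. The two comparisons disagree.

yes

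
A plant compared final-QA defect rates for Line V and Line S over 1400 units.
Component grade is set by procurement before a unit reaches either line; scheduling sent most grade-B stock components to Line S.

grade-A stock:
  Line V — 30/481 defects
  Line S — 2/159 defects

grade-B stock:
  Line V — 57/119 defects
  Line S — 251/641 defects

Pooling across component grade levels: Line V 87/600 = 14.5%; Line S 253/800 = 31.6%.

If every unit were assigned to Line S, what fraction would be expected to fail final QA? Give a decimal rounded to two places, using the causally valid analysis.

Line S is lower inside every component grade stratum but Line V is lower in aggregate. Whether to stratify depends on how component grade relates to the line.
Here component grade is a common cause — it drives both which line a case falls under and the outcome. The crude comparison mixes populations; the stratum-specific rates are the causally relevant ones.
Standardising Line S to the population component grade mix: 0.457·2/159 + 0.543·251/641 = 0.218.

0.22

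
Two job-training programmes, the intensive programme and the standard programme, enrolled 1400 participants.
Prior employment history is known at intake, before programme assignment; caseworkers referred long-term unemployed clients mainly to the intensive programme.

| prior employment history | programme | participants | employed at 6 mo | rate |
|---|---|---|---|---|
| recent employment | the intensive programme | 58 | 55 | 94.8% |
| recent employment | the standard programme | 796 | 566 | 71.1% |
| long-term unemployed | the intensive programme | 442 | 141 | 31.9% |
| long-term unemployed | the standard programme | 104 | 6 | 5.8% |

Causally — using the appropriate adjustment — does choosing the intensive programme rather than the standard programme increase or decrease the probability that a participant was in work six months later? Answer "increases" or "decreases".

increases

Prior employment history is set before the programme has any effect — it is not caused by the programme — and it independently drives the outcome. That makes it a confounder, so the causal comparison is within prior employment history levels.
Within each level — recent employment: 94.8% vs 71.1%; long-term unemployed: 31.9% vs 5.8% — the intensive programme is higher every time.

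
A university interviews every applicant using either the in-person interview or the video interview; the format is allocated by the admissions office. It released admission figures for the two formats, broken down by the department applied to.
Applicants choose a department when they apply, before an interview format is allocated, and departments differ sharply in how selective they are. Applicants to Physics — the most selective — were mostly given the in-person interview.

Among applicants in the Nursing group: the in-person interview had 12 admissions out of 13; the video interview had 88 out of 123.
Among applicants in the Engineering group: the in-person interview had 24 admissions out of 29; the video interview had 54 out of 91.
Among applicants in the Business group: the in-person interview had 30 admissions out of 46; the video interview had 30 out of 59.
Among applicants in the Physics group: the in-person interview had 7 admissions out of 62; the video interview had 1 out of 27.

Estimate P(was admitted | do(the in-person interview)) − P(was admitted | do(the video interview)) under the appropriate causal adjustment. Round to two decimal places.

Within every department level the in-person interview has the higher rate, yet pooled the video interview does — Simpson's reversal.
Department differs across interview formats for reasons unrelated to any effect of the interview format itself, and it separately predicts the outcome — a classic confounder. We must compare within department levels.
Adjusting over the population distribution of department: 0.302·(0.923−0.715) + 0.267·(0.828−0.593) + 0.233·(0.652−0.508) + 0.198·(0.113−0.037) = +0.174.

+0.17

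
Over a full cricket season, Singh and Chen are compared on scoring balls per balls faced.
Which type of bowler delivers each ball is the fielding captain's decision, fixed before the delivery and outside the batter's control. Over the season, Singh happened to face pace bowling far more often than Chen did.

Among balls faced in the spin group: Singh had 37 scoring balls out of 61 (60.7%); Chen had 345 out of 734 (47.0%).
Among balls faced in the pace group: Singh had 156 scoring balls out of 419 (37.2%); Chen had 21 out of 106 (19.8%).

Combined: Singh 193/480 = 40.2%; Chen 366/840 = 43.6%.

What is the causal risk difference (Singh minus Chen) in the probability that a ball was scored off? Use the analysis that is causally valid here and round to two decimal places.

Singh is higher inside every bowling type stratum but Chen is higher in aggregate. Whether to stratify depends on how bowling type relates to the player.
The imbalance in bowling type arose from how balls faced were allocated, not from anything the player did; and bowling type independently affects the outcome. The pooled gap is confounded — condition on bowling type.
Adjusting over the population distribution of bowling type: 0.602·(0.607−0.470) + 0.398·(0.372−0.198) = +0.152.

+0.15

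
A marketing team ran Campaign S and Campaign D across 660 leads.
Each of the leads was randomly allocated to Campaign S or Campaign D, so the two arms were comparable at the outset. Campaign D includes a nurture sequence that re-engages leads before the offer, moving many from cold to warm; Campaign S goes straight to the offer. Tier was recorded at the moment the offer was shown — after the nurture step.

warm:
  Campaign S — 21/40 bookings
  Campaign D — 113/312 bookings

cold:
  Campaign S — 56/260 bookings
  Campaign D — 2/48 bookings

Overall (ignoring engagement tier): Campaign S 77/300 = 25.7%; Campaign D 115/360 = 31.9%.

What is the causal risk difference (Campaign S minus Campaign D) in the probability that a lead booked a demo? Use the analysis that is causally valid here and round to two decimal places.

-0.06

Campaign S is higher inside every engagement tier stratum but Campaign D is higher in aggregate. Whether to stratify depends on how engagement tier relates to the campaign.
The distribution of engagement tier is itself part of what the campaign does — it is an intermediate outcome. Holding it fixed would remove that part of the effect; the total effect is the pooled difference.
The causal difference is the pooled difference: 0.257 − 0.319 = -0.063.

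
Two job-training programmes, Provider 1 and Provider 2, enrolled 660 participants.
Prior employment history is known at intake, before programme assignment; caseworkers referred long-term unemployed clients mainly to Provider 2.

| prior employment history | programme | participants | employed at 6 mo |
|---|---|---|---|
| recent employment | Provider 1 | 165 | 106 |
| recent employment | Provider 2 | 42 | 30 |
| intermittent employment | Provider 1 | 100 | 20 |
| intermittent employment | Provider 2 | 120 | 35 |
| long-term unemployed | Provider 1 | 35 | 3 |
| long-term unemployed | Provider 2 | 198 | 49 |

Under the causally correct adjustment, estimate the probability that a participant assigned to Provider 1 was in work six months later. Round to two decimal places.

0.30

Prior employment history is set before the programme has any effect — it is not caused by the programme — and it independently drives the outcome. That makes it a confounder, so the causal comparison is within prior employment history levels.
Standardising Provider 1 to the population prior employment history mix: 0.314·106/165 + 0.333·20/100 + 0.353·3/35 = 0.298.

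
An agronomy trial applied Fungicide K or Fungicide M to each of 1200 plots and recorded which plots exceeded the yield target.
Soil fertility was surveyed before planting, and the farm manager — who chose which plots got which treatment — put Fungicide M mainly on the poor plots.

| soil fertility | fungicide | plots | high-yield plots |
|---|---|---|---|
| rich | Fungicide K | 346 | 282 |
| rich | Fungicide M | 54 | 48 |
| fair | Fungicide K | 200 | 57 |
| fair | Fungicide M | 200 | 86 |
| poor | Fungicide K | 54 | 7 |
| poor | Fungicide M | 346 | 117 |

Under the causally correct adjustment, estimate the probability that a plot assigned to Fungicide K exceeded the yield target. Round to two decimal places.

Soil fertility differs across fungicides for reasons unrelated to any effect of the fungicide itself, and it separately predicts the outcome — a classic confounder. We must compare within soil fertility levels.
Standardising Fungicide K to the population soil fertility mix: 0.333·282/346 + 0.333·57/200 + 0.333·7/54 = 0.410.

0.41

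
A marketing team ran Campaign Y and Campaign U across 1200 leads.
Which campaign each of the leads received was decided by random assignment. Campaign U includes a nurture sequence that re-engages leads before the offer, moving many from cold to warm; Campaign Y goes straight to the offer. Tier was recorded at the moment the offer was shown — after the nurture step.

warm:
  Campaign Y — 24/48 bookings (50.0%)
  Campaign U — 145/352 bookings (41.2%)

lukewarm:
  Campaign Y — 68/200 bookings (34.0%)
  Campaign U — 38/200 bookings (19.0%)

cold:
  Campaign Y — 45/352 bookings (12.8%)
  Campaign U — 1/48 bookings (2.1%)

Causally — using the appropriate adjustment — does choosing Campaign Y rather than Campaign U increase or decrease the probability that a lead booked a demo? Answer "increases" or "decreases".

decreases

The distribution of engagement tier is itself part of what the campaign does — it is an intermediate outcome. Holding it fixed would remove that part of the effect; the total effect is the pooled difference.
Pooled: Campaign Y 22.8% vs Campaign U 30.7%; Campaign U is higher overall.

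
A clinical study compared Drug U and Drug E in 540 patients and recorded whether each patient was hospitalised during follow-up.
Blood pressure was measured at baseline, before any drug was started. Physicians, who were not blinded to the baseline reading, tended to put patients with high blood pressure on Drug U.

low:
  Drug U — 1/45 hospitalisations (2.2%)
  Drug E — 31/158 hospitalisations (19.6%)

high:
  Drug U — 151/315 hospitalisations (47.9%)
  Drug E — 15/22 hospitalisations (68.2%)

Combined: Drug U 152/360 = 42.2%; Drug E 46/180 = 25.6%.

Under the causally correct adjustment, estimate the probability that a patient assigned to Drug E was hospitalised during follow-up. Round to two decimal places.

Here blood pressure is a common cause — it drives both which drug a case falls under and the outcome. The crude comparison mixes populations; the stratum-specific rates are the causally relevant ones.
Standardising Drug E to the population blood pressure mix: 0.376·31/158 + 0.624·15/22 = 0.499.

0.50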